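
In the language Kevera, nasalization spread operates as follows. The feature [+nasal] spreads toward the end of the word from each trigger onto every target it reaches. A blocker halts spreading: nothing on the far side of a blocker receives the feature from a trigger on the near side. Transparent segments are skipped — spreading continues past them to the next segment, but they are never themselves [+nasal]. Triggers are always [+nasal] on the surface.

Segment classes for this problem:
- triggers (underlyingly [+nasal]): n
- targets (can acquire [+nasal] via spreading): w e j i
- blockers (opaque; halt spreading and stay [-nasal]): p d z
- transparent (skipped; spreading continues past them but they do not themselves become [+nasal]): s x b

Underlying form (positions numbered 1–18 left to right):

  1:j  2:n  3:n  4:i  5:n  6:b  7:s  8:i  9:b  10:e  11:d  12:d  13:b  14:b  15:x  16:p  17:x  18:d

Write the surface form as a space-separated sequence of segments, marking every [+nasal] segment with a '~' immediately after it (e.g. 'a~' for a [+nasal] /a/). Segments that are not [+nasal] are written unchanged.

j n~ n~ i~ n~ b s i~ b e~ d d b b x p x d

From /n/ at 2 rightward: 3 /n/ is itself a trigger — this domain ends here.
From /n/ at 3 rightward: 4 /i/ → [+nasal]; 5 /n/ is itself a trigger — this domain ends here.
From /n/ at 5 rightward: 6 /b/ transparent; 7 /s/ transparent; 8 /i/ → [+nasal]; 9 /b/ transparent; 10 /e/ → [+nasal]; 11 /d/ blocks.
Target with no active source: position 1 stays [-nasal].
[+nasal] positions on the surface: 2 3 4 5 8 10.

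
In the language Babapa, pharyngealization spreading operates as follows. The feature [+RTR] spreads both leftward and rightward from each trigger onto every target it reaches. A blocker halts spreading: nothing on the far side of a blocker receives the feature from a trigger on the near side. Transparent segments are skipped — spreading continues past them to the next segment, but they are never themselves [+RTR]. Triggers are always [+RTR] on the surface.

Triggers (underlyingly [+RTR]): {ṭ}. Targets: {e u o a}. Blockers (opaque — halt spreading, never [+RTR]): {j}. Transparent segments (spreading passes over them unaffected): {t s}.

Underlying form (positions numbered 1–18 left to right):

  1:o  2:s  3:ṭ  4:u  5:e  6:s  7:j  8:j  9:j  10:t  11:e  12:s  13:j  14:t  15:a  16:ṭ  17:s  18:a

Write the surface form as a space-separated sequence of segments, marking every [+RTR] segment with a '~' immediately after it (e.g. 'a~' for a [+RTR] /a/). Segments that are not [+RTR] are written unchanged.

From /ṭ/ at 3 rightward: 4 /u/ → [+RTR]; 5 /e/ → [+RTR]; 6 /s/ transparent; 7 /j/ blocks.
From /ṭ/ at 3 leftward: 2 /s/ transparent; 1 /o/ → [+RTR]; word edge.
From /ṭ/ at 16 rightward: 17 /s/ transparent; 18 /a/ → [+RTR]; word edge.
From /ṭ/ at 16 leftward: 15 /a/ → [+RTR]; 14 /t/ transparent; 13 /j/ blocks.
Target with no active source: position 11 stays [-emphatic].
[+RTR] positions on the surface: 1 3 4 5 15 16 18.

o~ s ṭ~ u~ e~ s j j j t e s j t a~ ṭ~ s a~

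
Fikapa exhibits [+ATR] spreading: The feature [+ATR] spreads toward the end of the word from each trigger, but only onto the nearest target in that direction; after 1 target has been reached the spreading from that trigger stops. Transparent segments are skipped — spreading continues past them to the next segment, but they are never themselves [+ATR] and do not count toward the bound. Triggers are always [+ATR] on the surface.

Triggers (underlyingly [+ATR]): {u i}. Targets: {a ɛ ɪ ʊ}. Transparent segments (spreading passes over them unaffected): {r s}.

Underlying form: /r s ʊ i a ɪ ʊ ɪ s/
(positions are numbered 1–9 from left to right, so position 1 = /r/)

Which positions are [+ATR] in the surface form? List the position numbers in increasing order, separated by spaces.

4 5

From /i/ at 4 rightward: 5 /a/ → [+ATR]; bound reached.
Targets with no active source: positions 3 6 7 8 stay [-ATR].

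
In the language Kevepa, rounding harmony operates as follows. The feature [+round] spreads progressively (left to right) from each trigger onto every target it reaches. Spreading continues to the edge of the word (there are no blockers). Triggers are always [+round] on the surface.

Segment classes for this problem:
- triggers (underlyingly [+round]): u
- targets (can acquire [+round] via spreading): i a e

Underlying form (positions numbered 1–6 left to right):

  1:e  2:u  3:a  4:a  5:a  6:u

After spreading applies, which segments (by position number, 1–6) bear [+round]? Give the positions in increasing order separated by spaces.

2 3 4 5 6

From /u/ at 2 rightward: 3 /a/ → [+round]; 4 /a/ → [+round]; 5 /a/ → [+round]; 6 /u/ is itself a trigger — this domain ends here.
From /u/ at 6 rightward: word edge.
Target with no active source: position 1 stays [-round].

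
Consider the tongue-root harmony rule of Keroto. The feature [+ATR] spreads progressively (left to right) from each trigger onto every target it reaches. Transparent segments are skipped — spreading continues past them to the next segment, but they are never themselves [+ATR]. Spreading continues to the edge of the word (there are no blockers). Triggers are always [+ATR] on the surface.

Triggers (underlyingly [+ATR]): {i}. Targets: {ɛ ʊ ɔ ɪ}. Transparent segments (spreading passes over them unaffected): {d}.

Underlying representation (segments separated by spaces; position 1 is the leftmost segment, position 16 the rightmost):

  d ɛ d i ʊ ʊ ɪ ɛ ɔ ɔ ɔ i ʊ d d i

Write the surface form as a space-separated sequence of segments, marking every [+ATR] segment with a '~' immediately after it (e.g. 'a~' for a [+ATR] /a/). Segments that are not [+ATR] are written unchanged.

d ɛ d i~ ʊ~ ʊ~ ɪ~ ɛ~ ɔ~ ɔ~ ɔ~ i~ ʊ~ d d i~

From /i/ at 4 rightward: 5 /ʊ/ → [+ATR]; 6 /ʊ/ → [+ATR]; 7 /ɪ/ → [+ATR]; 8 /ɛ/ → [+ATR]; 9 /ɔ/ → [+ATR]; 10 /ɔ/ → [+ATR]; 11 /ɔ/ → [+ATR]; 12 /i/ is itself a trigger — this domain ends here.
From /i/ at 12 rightward: 13 /ʊ/ → [+ATR]; 14 /d/ transparent; 15 /d/ transparent; 16 /i/ is itself a trigger — this domain ends here.
From /i/ at 16 rightward: word edge.
Target with no active source: position 2 stays [-ATR].
[+ATR] positions on the surface: 4 5 6 7 8 9 10 11 12 13 16.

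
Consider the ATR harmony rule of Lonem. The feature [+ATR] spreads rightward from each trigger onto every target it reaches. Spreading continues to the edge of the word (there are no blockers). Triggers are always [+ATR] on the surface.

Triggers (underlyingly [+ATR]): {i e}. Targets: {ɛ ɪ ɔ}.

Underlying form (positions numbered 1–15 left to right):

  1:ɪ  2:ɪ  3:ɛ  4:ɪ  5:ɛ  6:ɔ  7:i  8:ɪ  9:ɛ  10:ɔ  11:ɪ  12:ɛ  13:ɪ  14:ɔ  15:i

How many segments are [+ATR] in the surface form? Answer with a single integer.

9

From /i/ at 7 rightward: 8 /ɪ/ → [+ATR]; 9 /ɛ/ → [+ATR]; 10 /ɔ/ → [+ATR]; 11 /ɪ/ → [+ATR]; 12 /ɛ/ → [+ATR]; 13 /ɪ/ → [+ATR]; 14 /ɔ/ → [+ATR]; 15 /i/ is itself a trigger — this domain ends here.
From /i/ at 15 rightward: word edge.
Targets with no active source: positions 1 2 3 4 5 6 stay [-ATR].
[+ATR] positions on the surface: 7 8 9 10 11 12 13 14 15.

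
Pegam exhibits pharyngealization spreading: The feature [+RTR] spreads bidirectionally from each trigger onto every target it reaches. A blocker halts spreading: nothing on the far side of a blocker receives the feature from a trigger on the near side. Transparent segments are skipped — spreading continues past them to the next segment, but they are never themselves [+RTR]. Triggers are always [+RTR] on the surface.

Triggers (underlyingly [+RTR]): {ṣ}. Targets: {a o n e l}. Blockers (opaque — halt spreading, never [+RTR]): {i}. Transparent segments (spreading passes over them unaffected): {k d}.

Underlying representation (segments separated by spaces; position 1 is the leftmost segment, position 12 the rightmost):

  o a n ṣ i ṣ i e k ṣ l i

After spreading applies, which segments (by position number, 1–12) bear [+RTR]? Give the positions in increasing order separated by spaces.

1 2 3 4 6 8 10 11

From /ṣ/ at 4 rightward: 5 /i/ blocks.
From /ṣ/ at 4 leftward: 3 /n/ → [+RTR]; 2 /a/ → [+RTR]; 1 /o/ → [+RTR]; word edge.
From /ṣ/ at 6 rightward: 7 /i/ blocks.
From /ṣ/ at 6 leftward: 5 /i/ blocks.
From /ṣ/ at 10 rightward: 11 /l/ → [+RTR]; 12 /i/ blocks.
From /ṣ/ at 10 leftward: 9 /k/ transparent; 8 /e/ → [+RTR]; 7 /i/ blocks.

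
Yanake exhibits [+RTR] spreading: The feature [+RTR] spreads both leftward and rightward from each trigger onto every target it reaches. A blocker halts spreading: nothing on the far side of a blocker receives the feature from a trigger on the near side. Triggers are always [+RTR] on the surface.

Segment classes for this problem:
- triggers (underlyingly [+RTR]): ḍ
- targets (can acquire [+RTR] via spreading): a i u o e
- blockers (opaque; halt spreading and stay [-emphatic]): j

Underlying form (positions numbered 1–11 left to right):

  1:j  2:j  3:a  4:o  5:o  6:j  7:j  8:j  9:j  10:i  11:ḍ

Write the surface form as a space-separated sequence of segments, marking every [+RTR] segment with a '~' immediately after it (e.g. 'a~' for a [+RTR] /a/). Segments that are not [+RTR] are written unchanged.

j j a o o j j j j i~ ḍ~

From /ḍ/ at 11 rightward: word edge.
From /ḍ/ at 11 leftward: 10 /i/ → [+RTR]; 9 /j/ blocks.
Targets with no active source: positions 3 4 5 stay [-emphatic].
[+RTR] positions on the surface: 10 11.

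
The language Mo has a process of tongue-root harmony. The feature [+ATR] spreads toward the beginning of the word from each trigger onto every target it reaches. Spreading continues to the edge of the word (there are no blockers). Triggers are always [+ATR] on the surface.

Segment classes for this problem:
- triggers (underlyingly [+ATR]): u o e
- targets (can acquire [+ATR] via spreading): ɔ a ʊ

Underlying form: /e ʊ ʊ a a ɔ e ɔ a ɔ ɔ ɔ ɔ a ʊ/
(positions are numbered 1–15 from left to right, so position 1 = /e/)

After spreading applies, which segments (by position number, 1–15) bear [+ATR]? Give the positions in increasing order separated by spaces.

From /e/ at 1 leftward: word edge.
From /e/ at 7 leftward: 6 /ɔ/ → [+ATR]; 5 /a/ → [+ATR]; 4 /a/ → [+ATR]; 3 /ʊ/ → [+ATR]; 2 /ʊ/ → [+ATR]; 1 /e/ is itself a trigger — this domain ends here.
Targets with no active source: positions 8 9 10 11 12 13 14 15 stay [-ATR].

1 2 3 4 5 6 7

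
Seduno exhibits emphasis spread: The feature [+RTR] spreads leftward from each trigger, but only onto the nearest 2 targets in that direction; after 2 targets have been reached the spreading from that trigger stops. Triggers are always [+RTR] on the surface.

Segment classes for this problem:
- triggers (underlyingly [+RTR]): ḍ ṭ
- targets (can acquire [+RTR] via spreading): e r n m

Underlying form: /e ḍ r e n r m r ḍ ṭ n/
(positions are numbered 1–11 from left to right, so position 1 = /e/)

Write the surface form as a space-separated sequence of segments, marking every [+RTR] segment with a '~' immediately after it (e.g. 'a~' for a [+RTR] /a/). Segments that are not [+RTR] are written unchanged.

From /ḍ/ at 2 leftward: 1 /e/ → [+RTR]; word edge.
From /ḍ/ at 9 leftward: 8 /r/ → [+RTR]; 7 /m/ → [+RTR]; bound reached.
From /ṭ/ at 10 leftward: 9 /ḍ/ is itself a trigger — this domain ends here.
Targets with no active source: positions 3 4 5 6 11 stay [-emphatic].
[+RTR] positions on the surface: 1 2 7 8 9 10.

e~ ḍ~ r e n r m~ r~ ḍ~ ṭ~ n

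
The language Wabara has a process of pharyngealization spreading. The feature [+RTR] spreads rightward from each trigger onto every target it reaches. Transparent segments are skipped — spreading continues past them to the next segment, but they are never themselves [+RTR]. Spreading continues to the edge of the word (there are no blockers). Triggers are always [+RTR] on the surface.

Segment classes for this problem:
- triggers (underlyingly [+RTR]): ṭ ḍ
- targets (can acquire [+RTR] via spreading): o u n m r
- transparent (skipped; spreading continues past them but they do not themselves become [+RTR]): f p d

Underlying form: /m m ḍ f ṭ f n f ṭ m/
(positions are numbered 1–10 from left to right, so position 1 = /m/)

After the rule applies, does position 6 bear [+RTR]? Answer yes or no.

no

From /ḍ/ at 3 rightward: 4 /f/ transparent; 5 /ṭ/ is itself a trigger — this domain ends here.
From /ṭ/ at 5 rightward: 6 /f/ transparent; 7 /n/ → [+RTR]; 8 /f/ transparent; 9 /ṭ/ is itself a trigger — this domain ends here.
From /ṭ/ at 9 rightward: 10 /m/ → [+RTR]; word edge.
Targets with no active source: positions 1 2 stay [-emphatic].
[+RTR] positions on the surface: 3 5 7 9 10.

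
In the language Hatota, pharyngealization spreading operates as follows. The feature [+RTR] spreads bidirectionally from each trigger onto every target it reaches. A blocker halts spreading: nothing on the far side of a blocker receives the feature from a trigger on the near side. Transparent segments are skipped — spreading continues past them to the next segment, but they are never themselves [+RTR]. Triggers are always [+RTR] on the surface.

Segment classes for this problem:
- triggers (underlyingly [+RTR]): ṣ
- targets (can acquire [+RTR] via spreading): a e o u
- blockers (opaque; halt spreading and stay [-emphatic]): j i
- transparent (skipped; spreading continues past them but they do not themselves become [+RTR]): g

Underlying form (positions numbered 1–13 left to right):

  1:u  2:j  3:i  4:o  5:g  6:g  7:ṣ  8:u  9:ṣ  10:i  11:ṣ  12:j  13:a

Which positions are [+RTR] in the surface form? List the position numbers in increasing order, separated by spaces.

From /ṣ/ at 7 rightward: 8 /u/ → [+RTR]; 9 /ṣ/ is itself a trigger — this domain ends here.
From /ṣ/ at 7 leftward: 6 /g/ transparent; 5 /g/ transparent; 4 /o/ → [+RTR]; 3 /i/ blocks.
From /ṣ/ at 9 rightward: 10 /i/ blocks.
From /ṣ/ at 9 leftward: 8 /u/ → [+RTR]; 7 /ṣ/ is itself a trigger — this domain ends here.
From /ṣ/ at 11 rightward: 12 /j/ blocks.
From /ṣ/ at 11 leftward: 10 /i/ blocks.
Targets with no active source: positions 1 13 stay [-emphatic].

4 7 8 9 11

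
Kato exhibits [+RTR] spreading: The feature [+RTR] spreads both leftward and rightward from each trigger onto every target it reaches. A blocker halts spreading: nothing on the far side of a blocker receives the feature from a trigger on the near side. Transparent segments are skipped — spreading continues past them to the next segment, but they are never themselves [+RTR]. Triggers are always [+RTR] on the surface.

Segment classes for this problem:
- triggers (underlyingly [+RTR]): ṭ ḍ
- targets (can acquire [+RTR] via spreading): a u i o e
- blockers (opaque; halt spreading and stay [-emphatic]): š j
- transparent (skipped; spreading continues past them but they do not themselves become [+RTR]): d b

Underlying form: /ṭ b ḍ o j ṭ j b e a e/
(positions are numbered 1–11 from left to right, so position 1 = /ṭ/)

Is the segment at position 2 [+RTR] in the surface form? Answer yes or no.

no

From /ṭ/ at 1 rightward: 2 /b/ transparent; 3 /ḍ/ is itself a trigger — this domain ends here.
From /ṭ/ at 1 leftward: word edge.
From /ḍ/ at 3 rightward: 4 /o/ → [+RTR]; 5 /j/ blocks.
From /ḍ/ at 3 leftward: 2 /b/ transparent; 1 /ṭ/ is itself a trigger — this domain ends here.
From /ṭ/ at 6 rightward: 7 /j/ blocks.
From /ṭ/ at 6 leftward: 5 /j/ blocks.
Targets with no active source: positions 9 10 11 stay [-emphatic].
[+RTR] positions on the surface: 1 3 4 6.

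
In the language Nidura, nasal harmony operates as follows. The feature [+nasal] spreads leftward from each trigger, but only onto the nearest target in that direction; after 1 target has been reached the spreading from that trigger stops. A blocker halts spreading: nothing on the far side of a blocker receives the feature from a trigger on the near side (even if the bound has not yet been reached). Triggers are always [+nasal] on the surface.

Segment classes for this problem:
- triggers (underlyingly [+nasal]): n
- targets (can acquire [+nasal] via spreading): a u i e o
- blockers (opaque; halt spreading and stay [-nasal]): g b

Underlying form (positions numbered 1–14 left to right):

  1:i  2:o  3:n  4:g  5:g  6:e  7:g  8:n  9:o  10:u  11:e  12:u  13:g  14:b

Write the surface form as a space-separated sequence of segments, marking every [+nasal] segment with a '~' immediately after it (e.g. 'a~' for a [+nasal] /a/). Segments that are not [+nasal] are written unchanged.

From /n/ at 3 leftward: 2 /o/ → [+nasal]; bound reached.
From /n/ at 8 leftward: 7 /g/ blocks.
Targets with no active source: positions 1 6 9 10 11 12 stay [-nasal].
[+nasal] positions on the surface: 2 3 8.

i o~ n~ g g e g n~ o u e u g b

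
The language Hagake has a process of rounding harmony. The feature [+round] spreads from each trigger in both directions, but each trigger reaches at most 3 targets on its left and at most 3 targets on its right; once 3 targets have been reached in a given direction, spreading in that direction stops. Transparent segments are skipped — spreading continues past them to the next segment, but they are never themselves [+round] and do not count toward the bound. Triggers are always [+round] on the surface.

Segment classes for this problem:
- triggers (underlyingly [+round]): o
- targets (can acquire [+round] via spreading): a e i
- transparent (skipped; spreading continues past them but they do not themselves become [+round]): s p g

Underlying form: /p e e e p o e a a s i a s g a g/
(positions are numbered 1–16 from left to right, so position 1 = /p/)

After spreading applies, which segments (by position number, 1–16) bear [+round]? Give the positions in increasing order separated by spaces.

From /o/ at 6 rightward: 7 /e/ → [+round]; 8 /a/ → [+round]; 9 /a/ → [+round]; bound reached.
From /o/ at 6 leftward: 5 /p/ transparent; 4 /e/ → [+round]; 3 /e/ → [+round]; 2 /e/ → [+round]; bound reached.
Targets with no active source: positions 11 12 15 stay [-round].

2 3 4 6 7 8 9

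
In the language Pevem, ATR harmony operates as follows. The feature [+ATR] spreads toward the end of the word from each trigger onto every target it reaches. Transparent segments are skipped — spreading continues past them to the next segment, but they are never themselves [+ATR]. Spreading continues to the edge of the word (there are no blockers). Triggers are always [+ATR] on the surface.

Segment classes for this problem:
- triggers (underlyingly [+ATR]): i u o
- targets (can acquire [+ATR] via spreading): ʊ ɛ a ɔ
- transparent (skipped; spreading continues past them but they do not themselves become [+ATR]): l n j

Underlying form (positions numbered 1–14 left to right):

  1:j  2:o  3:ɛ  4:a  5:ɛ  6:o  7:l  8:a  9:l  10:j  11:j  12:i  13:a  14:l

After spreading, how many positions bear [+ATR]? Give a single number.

8

From /o/ at 2 rightward: 3 /ɛ/ → [+ATR]; 4 /a/ → [+ATR]; 5 /ɛ/ → [+ATR]; 6 /o/ is itself a trigger — this domain ends here.
From /o/ at 6 rightward: 7 /l/ transparent; 8 /a/ → [+ATR]; 9 /l/ transparent; 10 /j/ transparent; 11 /j/ transparent; 12 /i/ is itself a trigger — this domain ends here.
From /i/ at 12 rightward: 13 /a/ → [+ATR]; 14 /l/ transparent; word edge.
[+ATR] positions on the surface: 2 3 4 5 6 8 12 13.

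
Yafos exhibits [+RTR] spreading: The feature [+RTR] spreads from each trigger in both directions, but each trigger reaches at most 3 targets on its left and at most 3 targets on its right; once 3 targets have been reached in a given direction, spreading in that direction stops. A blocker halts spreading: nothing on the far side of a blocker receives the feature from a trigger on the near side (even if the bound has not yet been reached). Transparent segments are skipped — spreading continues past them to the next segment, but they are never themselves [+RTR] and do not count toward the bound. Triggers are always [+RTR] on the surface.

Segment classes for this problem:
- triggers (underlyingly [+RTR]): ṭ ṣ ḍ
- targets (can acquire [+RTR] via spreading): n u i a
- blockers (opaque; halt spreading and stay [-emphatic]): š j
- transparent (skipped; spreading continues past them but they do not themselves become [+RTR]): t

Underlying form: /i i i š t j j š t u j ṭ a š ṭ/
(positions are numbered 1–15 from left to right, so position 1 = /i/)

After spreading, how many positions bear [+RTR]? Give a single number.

3

From /ṭ/ at 12 rightward: 13 /a/ → [+RTR]; 14 /š/ blocks.
From /ṭ/ at 12 leftward: 11 /j/ blocks.
From /ṭ/ at 15 rightward: word edge.
From /ṭ/ at 15 leftward: 14 /š/ blocks.
Targets with no active source: positions 1 2 3 10 stay [-emphatic].
[+RTR] positions on the surface: 12 13 15.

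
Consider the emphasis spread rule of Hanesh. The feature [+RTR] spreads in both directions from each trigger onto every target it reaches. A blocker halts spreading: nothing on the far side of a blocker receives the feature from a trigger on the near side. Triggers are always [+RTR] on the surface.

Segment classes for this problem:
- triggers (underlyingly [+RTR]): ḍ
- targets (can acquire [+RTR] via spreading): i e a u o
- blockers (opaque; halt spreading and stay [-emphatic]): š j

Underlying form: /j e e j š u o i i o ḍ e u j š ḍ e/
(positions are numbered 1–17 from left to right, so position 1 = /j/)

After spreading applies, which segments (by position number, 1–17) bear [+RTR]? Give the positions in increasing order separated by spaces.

From /ḍ/ at 11 rightward: 12 /e/ → [+RTR]; 13 /u/ → [+RTR]; 14 /j/ blocks.
From /ḍ/ at 11 leftward: 10 /o/ → [+RTR]; 9 /i/ → [+RTR]; 8 /i/ → [+RTR]; 7 /o/ → [+RTR]; 6 /u/ → [+RTR]; 5 /š/ blocks.
From /ḍ/ at 16 rightward: 17 /e/ → [+RTR]; word edge.
From /ḍ/ at 16 leftward: 15 /š/ blocks.
Targets with no active source: positions 2 3 stay [-emphatic].

6 7 8 9 10 11 12 13 16 17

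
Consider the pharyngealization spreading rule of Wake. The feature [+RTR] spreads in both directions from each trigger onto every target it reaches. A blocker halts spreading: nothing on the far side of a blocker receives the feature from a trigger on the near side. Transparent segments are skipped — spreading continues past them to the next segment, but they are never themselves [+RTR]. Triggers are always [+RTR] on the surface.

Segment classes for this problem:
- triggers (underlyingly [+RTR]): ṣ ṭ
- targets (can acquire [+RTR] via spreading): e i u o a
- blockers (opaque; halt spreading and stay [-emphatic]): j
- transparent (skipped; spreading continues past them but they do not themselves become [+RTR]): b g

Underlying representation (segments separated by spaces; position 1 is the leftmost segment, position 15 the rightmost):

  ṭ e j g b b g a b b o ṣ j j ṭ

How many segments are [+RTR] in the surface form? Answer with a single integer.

6

From /ṭ/ at 1 rightward: 2 /e/ → [+RTR]; 3 /j/ blocks.
From /ṭ/ at 1 leftward: word edge.
From /ṣ/ at 12 rightward: 13 /j/ blocks.
From /ṣ/ at 12 leftward: 11 /o/ → [+RTR]; 10 /b/ transparent; 9 /b/ transparent; 8 /a/ → [+RTR]; 7 /g/ transparent; 6 /b/ transparent; 5 /b/ transparent; 4 /g/ transparent; 3 /j/ blocks.
From /ṭ/ at 15 rightward: word edge.
From /ṭ/ at 15 leftward: 14 /j/ blocks.
[+RTR] positions on the surface: 1 2 8 11 12 15.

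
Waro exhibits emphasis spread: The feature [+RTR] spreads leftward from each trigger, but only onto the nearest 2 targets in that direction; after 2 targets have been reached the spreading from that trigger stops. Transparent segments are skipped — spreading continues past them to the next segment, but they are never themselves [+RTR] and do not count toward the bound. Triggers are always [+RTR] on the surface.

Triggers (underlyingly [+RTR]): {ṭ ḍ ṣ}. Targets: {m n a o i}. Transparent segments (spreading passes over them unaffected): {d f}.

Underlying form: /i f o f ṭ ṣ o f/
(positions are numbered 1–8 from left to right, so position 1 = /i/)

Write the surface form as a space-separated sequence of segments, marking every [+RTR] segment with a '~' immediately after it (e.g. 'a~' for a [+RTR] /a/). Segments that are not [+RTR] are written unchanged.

i~ f o~ f ṭ~ ṣ~ o f

From /ṭ/ at 5 leftward: 4 /f/ transparent; 3 /o/ → [+RTR]; 2 /f/ transparent; 1 /i/ → [+RTR]; bound reached.
From /ṣ/ at 6 leftward: 5 /ṭ/ is itself a trigger — this domain ends here.
Target with no active source: position 7 stays [-emphatic].
[+RTR] positions on the surface: 1 3 5 6.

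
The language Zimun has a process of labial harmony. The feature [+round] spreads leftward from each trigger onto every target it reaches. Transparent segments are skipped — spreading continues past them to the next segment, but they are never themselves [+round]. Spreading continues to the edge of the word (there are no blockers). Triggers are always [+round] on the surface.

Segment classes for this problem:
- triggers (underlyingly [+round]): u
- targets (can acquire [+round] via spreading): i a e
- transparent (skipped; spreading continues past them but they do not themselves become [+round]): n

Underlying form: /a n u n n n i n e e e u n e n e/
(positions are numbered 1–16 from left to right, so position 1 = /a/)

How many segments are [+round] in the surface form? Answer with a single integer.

From /u/ at 3 leftward: 2 /n/ transparent; 1 /a/ → [+round]; word edge.
From /u/ at 12 leftward: 11 /e/ → [+round]; 10 /e/ → [+round]; 9 /e/ → [+round]; 8 /n/ transparent; 7 /i/ → [+round]; 6 /n/ transparent; 5 /n/ transparent; 4 /n/ transparent; 3 /u/ is itself a trigger — this domain ends here.
Targets with no active source: positions 14 16 stay [-round].
[+round] positions on the surface: 1 3 7 9 10 11 12.

7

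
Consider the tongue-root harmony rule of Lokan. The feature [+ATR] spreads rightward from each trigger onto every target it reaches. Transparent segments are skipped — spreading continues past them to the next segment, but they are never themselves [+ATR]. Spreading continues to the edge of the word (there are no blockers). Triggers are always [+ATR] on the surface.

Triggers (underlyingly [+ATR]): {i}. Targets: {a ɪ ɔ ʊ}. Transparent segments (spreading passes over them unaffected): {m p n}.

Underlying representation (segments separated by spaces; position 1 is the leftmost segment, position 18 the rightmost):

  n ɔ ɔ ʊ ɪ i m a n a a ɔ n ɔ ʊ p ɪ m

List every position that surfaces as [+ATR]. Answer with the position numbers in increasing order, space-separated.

From /i/ at 6 rightward: 7 /m/ transparent; 8 /a/ → [+ATR]; 9 /n/ transparent; 10 /a/ → [+ATR]; 11 /a/ → [+ATR]; 12 /ɔ/ → [+ATR]; 13 /n/ transparent; 14 /ɔ/ → [+ATR]; 15 /ʊ/ → [+ATR]; 16 /p/ transparent; 17 /ɪ/ → [+ATR]; 18 /m/ transparent; word edge.
Targets with no active source: positions 2 3 4 5 stay [-ATR].

6 8 10 11 12 14 15 17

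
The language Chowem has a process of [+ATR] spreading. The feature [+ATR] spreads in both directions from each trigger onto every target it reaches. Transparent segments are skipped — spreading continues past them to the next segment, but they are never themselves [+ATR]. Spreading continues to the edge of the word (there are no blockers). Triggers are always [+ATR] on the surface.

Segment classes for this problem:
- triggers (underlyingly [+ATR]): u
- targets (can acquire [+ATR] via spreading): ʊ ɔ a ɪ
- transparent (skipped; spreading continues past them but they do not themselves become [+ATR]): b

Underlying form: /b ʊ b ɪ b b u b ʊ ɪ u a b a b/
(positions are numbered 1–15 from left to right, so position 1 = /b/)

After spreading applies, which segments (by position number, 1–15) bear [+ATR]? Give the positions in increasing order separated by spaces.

From /u/ at 7 rightward: 8 /b/ transparent; 9 /ʊ/ → [+ATR]; 10 /ɪ/ → [+ATR]; 11 /u/ is itself a trigger — this domain ends here.
From /u/ at 7 leftward: 6 /b/ transparent; 5 /b/ transparent; 4 /ɪ/ → [+ATR]; 3 /b/ transparent; 2 /ʊ/ → [+ATR]; 1 /b/ transparent; word edge.
From /u/ at 11 rightward: 12 /a/ → [+ATR]; 13 /b/ transparent; 14 /a/ → [+ATR]; 15 /b/ transparent; word edge.
From /u/ at 11 leftward: 10 /ɪ/ → [+ATR]; 9 /ʊ/ → [+ATR]; 8 /b/ transparent; 7 /u/ is itself a trigger — this domain ends here.

2 4 7 9 10 11 12 14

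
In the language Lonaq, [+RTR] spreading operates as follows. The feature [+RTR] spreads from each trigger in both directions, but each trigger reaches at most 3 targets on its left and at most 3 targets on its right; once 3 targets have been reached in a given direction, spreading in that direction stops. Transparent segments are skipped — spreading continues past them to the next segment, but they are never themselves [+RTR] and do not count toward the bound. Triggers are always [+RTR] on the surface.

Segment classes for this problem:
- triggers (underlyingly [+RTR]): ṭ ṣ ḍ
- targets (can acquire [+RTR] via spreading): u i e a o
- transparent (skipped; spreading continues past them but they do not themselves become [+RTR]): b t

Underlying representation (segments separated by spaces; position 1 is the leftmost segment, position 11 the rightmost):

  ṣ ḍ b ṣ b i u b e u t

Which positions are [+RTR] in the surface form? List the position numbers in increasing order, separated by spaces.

From /ṣ/ at 1 rightward: 2 /ḍ/ is itself a trigger — this domain ends here.
From /ṣ/ at 1 leftward: word edge.
From /ḍ/ at 2 rightward: 3 /b/ transparent; 4 /ṣ/ is itself a trigger — this domain ends here.
From /ḍ/ at 2 leftward: 1 /ṣ/ is itself a trigger — this domain ends here.
From /ṣ/ at 4 rightward: 5 /b/ transparent; 6 /i/ → [+RTR]; 7 /u/ → [+RTR]; 8 /b/ transparent; 9 /e/ → [+RTR]; bound reached.
From /ṣ/ at 4 leftward: 3 /b/ transparent; 2 /ḍ/ is itself a trigger — this domain ends here.
Target with no active source: position 10 stays [-emphatic].

1 2 4 6 7 9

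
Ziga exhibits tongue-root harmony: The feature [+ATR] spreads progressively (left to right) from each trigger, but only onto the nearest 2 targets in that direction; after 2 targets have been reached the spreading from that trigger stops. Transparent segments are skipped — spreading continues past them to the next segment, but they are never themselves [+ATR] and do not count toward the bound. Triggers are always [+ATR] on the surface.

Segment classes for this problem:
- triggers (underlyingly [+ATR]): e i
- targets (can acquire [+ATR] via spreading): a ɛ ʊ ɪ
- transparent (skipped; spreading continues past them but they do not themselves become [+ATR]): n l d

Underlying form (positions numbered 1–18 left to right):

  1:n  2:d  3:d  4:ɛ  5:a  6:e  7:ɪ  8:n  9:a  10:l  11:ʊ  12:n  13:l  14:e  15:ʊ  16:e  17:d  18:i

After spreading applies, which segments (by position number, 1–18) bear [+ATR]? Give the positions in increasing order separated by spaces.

From /e/ at 6 rightward: 7 /ɪ/ → [+ATR]; 8 /n/ transparent; 9 /a/ → [+ATR]; bound reached.
From /e/ at 14 rightward: 15 /ʊ/ → [+ATR]; 16 /e/ is itself a trigger — this domain ends here.
From /e/ at 16 rightward: 17 /d/ transparent; 18 /i/ is itself a trigger — this domain ends here.
From /i/ at 18 rightward: word edge.
Targets with no active source: positions 4 5 11 stay [-ATR].

6 7 9 14 15 16 18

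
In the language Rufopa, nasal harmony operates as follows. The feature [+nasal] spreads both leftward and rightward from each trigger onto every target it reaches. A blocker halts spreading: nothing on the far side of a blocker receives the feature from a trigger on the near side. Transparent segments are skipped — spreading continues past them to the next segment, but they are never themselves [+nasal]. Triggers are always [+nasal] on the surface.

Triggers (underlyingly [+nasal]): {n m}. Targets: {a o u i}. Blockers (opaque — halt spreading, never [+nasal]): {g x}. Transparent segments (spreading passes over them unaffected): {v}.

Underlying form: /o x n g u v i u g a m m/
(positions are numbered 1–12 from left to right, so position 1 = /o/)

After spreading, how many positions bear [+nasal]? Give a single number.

4

From /n/ at 3 rightward: 4 /g/ blocks.
From /n/ at 3 leftward: 2 /x/ blocks.
From /m/ at 11 rightward: 12 /m/ is itself a trigger — this domain ends here.
From /m/ at 11 leftward: 10 /a/ → [+nasal]; 9 /g/ blocks.
From /m/ at 12 rightward: word edge.
From /m/ at 12 leftward: 11 /m/ is itself a trigger — this domain ends here.
Targets with no active source: positions 1 5 7 8 stay [-nasal].
[+nasal] positions on the surface: 3 10 11 12.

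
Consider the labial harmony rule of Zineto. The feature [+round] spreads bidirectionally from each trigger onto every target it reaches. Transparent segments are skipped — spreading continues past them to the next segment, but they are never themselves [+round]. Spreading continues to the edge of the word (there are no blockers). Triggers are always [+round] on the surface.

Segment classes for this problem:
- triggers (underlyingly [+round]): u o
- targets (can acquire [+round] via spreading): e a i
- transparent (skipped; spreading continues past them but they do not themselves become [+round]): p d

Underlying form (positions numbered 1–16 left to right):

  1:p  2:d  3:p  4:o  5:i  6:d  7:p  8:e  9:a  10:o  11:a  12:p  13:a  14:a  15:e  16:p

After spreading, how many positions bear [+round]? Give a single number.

From /o/ at 4 rightward: 5 /i/ → [+round]; 6 /d/ transparent; 7 /p/ transparent; 8 /e/ → [+round]; 9 /a/ → [+round]; 10 /o/ is itself a trigger — this domain ends here.
From /o/ at 4 leftward: 3 /p/ transparent; 2 /d/ transparent; 1 /p/ transparent; word edge.
From /o/ at 10 rightward: 11 /a/ → [+round]; 12 /p/ transparent; 13 /a/ → [+round]; 14 /a/ → [+round]; 15 /e/ → [+round]; 16 /p/ transparent; word edge.
From /o/ at 10 leftward: 9 /a/ → [+round]; 8 /e/ → [+round]; 7 /p/ transparent; 6 /d/ transparent; 5 /i/ → [+round]; 4 /o/ is itself a trigger — this domain ends here.
[+round] positions on the surface: 4 5 8 9 10 11 13 14 15.

9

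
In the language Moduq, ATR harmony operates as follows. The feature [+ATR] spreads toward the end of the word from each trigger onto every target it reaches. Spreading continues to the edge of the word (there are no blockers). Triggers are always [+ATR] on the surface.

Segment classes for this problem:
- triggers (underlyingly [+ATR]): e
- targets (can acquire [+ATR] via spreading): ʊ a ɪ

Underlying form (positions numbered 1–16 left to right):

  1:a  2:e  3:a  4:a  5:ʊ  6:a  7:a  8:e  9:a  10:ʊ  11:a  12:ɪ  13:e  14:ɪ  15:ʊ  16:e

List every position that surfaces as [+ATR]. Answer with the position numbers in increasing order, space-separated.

From /e/ at 2 rightward: 3 /a/ → [+ATR]; 4 /a/ → [+ATR]; 5 /ʊ/ → [+ATR]; 6 /a/ → [+ATR]; 7 /a/ → [+ATR]; 8 /e/ is itself a trigger — this domain ends here.
From /e/ at 8 rightward: 9 /a/ → [+ATR]; 10 /ʊ/ → [+ATR]; 11 /a/ → [+ATR]; 12 /ɪ/ → [+ATR]; 13 /e/ is itself a trigger — this domain ends here.
From /e/ at 13 rightward: 14 /ɪ/ → [+ATR]; 15 /ʊ/ → [+ATR]; 16 /e/ is itself a trigger — this domain ends here.
From /e/ at 16 rightward: word edge.
Target with no active source: position 1 stays [-ATR].

2 3 4 5 6 7 8 9 10 11 12 13 14 15 16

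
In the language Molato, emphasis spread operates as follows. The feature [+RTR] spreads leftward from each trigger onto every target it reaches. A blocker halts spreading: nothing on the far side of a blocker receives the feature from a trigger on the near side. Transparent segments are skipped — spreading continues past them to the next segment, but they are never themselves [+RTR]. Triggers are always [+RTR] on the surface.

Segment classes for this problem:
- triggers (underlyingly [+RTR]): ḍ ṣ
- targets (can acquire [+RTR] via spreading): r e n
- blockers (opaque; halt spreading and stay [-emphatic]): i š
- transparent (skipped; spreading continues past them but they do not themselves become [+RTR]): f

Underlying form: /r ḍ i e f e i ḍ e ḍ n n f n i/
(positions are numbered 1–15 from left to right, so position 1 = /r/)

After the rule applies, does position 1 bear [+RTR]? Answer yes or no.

From /ḍ/ at 2 leftward: 1 /r/ → [+RTR]; word edge.
From /ḍ/ at 8 leftward: 7 /i/ blocks.
From /ḍ/ at 10 leftward: 9 /e/ → [+RTR]; 8 /ḍ/ is itself a trigger — this domain ends here.
Targets with no active source: positions 4 6 11 12 14 stay [-emphatic].
[+RTR] positions on the surface: 1 2 8 9 10.

yes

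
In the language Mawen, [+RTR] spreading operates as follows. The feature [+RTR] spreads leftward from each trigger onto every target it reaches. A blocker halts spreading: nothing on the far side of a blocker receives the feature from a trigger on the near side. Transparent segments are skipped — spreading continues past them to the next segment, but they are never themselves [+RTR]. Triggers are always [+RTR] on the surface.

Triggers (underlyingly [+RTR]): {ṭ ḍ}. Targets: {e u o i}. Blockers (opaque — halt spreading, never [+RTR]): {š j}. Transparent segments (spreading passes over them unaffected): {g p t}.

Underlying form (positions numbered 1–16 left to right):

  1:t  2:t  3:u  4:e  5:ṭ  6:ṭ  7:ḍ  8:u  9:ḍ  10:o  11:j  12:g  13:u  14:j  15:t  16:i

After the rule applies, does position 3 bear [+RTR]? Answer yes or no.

yes

From /ṭ/ at 5 leftward: 4 /e/ → [+RTR]; 3 /u/ → [+RTR]; 2 /t/ transparent; 1 /t/ transparent; word edge.
From /ṭ/ at 6 leftward: 5 /ṭ/ is itself a trigger — this domain ends here.
From /ḍ/ at 7 leftward: 6 /ṭ/ is itself a trigger — this domain ends here.
From /ḍ/ at 9 leftward: 8 /u/ → [+RTR]; 7 /ḍ/ is itself a trigger — this domain ends here.
Targets with no active source: positions 10 13 16 stay [-emphatic].
[+RTR] positions on the surface: 3 4 5 6 7 8 9.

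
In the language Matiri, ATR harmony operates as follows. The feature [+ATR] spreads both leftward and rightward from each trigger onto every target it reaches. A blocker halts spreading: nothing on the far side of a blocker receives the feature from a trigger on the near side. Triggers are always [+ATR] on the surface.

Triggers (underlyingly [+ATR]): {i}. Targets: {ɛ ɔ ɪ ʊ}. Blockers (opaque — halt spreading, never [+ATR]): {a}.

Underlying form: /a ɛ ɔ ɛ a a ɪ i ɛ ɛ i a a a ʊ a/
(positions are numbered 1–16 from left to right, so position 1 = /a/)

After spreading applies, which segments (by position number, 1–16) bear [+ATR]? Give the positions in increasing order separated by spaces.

7 8 9 10 11

From /i/ at 8 rightward: 9 /ɛ/ → [+ATR]; 10 /ɛ/ → [+ATR]; 11 /i/ is itself a trigger — this domain ends here.
From /i/ at 8 leftward: 7 /ɪ/ → [+ATR]; 6 /a/ blocks.
From /i/ at 11 rightward: 12 /a/ blocks.
From /i/ at 11 leftward: 10 /ɛ/ → [+ATR]; 9 /ɛ/ → [+ATR]; 8 /i/ is itself a trigger — this domain ends here.
Targets with no active source: positions 2 3 4 15 stay [-ATR].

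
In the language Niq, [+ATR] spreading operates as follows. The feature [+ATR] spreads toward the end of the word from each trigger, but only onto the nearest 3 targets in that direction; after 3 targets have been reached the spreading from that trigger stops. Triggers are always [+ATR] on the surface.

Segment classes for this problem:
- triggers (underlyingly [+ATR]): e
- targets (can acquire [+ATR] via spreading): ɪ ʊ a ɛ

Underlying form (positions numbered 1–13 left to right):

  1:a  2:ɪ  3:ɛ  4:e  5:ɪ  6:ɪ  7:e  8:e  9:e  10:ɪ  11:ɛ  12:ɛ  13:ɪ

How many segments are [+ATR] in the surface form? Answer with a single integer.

From /e/ at 4 rightward: 5 /ɪ/ → [+ATR]; 6 /ɪ/ → [+ATR]; 7 /e/ is itself a trigger — this domain ends here.
From /e/ at 7 rightward: 8 /e/ is itself a trigger — this domain ends here.
From /e/ at 8 rightward: 9 /e/ is itself a trigger — this domain ends here.
From /e/ at 9 rightward: 10 /ɪ/ → [+ATR]; 11 /ɛ/ → [+ATR]; 12 /ɛ/ → [+ATR]; bound reached.
Targets with no active source: positions 1 2 3 13 stay [-ATR].
[+ATR] positions on the surface: 4 5 6 7 8 9 10 11 12.

9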